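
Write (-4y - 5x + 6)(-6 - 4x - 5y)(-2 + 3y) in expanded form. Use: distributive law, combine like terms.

(-4y - 5x + 6)(-6 - 4x - 5y)(-2 + 3y)
= (24y + 16xy + 20y^2 + 30x + 20x^2 + 25xy - 36 - 24x - 30y)(-2 + 3y)    [distributive law]
= (-6y + 41xy + 20y^2 + 6x + 20x^2 - 36)(-2 + 3y)    [combine like terms]
= 12y - 18y^2 - 82xy + 123xy^2 - 40y^2 + 60y^3 - 12x + 18xy - 40x^2 + 60x^2y + 72 - 108y    [distributive law]
= -96y - 58y^2 - 64xy + 123xy^2 + 60y^3 - 12x - 40x^2 + 60x^2y + 72    [combine like terms]

-96y - 58y^2 - 64xy + 123xy^2 + 60y^3 - 12x - 40x^2 + 60x^2y + 72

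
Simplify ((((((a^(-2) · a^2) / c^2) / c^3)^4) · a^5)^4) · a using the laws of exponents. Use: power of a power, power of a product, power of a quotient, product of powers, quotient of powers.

a^21c^(-80)

((((((a^(-2) · a^2) / c^2) / c^3)^4) · a^5)^4) · a
= ((((((a^(-2) · a^2) / c^2) / c^3)^4)^4) · ((a^5)^4)) · a    [power of a product]
= (((((a^(-2) · a^2) / c^2) / c^3)^16) · ((a^5)^4)) · a    [power of a power]
= (((((a^(-2) · a^2) / c^2)^16) / ((c^3)^16)) · ((a^5)^4)) · a    [power of a quotient]
= (((((a^(-2) · a^2)^16) / ((c^2)^16)) / ((c^3)^16)) · ((a^5)^4)) · a    [power of a quotient]
= ((((((a^(-2))^16) · ((a^2)^16)) / ((c^2)^16)) / ((c^3)^16)) · ((a^5)^4)) · a    [power of a product]
= ((((a^(-32) · ((a^2)^16)) / ((c^2)^16)) / ((c^3)^16)) · ((a^5)^4)) · a    [power of a power]
= ((((a^(-32) · a^32) / ((c^2)^16)) / ((c^3)^16)) · ((a^5)^4)) · a    [power of a power]
= (((a^0 / ((c^2)^16)) / ((c^3)^16)) · ((a^5)^4)) · a    [product of powers]
= (((a^0 / c^32) / ((c^3)^16)) · ((a^5)^4)) · a    [power of a power]
= (((a^0 / c^32) / c^48) · ((a^5)^4)) · a    [power of a power]
= (((a^0 / c^32) / c^48) · a^20) · a    [power of a power]
= a^21c^(-80)    [quotient of powers; product of powers]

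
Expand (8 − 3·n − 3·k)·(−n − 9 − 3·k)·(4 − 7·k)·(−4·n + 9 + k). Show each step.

−196·n² + 1836·n − 2753·k·n + 163·k·n² − 901·k²·n − 2592 + 4356·k + 651·k² − 552·k³ − 48·n³ + 84·k·n³ + 315·k²·n² + 168·k³·n − 63·k⁴

(8 − 3·n − 3·k)·(−n − 9 − 3·k)·(4 − 7·k)·(−4·n + 9 + k)
= (−8·n − 72 − 24·k + 3·n² + 27·n + 9·k·n + 3·k·n + 27·k + 9·k²)·(4 − 7·k)·(−4·n + 9 + k)    [distributive law]
= (19·n − 72 + 3·k + 3·n² + 12·k·n + 9·k²)·(4 − 7·k)·(−4·n + 9 + k)    [combine like terms]
= (76·n − 133·k·n − 288 + 504·k + 12·k − 21·k² + 12·n² − 21·k·n² + 48·k·n − 84·k²·n + 36·k² − 63·k³)·(−4·n + 9 + k)    [distributive law]
= (76·n − 85·k·n − 288 + 516·k + 15·k² + 12·n² − 21·k·n² − 84·k²·n − 63·k³)·(−4·n + 9 + k)    [combine like terms]
= −304·n² + 684·n + 76·k·n + 340·k·n² − 765·k·n − 85·k²·n + 1152·n − 2592 − 288·k − 2064·k·n + 4644·k + 516·k² − 60·k²·n + 135·k² + 15·k³ − 48·n³ + 108·n² + 12·k·n² + 84·k·n³ − 189·k·n² − 21·k²·n² + 336·k²·n² − 756·k²·n − 84·k³·n + 252·k³·n − 567·k³ − 63·k⁴    [distributive law]
= −196·n² + 1836·n − 2753·k·n + 163·k·n² − 901·k²·n − 2592 + 4356·k + 651·k² − 552·k³ − 48·n³ + 84·k·n³ + 315·k²·n² + 168·k³·n − 63·k⁴    [combine like terms]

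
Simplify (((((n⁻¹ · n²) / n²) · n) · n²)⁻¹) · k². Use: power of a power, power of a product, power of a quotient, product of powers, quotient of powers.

k²n⁻²

(((((n⁻¹ · n²) / n²) · n) · n²)⁻¹) · k²
= (((((n⁻¹ · n²) / n²) · n)⁻¹) · ((n²)⁻¹)) · k²    [power of a product]
= (((((n⁻¹ · n²) / n²)⁻¹) · (n⁻¹)) · ((n²)⁻¹)) · k²    [power of a product]
= (((((n⁻¹ · n²)⁻¹) / ((n²)⁻¹)) · (n⁻¹)) · ((n²)⁻¹)) · k²    [power of a quotient]
= ((((((n⁻¹)⁻¹) · ((n²)⁻¹)) / ((n²)⁻¹)) · (n⁻¹)) · ((n²)⁻¹)) · k²    [power of a product]
= ((((n · ((n²)⁻¹)) / ((n²)⁻¹)) · (n⁻¹)) · ((n²)⁻¹)) · k²    [power of a power]
= ((((n · n⁻²) / ((n²)⁻¹)) · (n⁻¹)) · ((n²)⁻¹)) · k²    [power of a power]
= (((n⁻¹ / ((n²)⁻¹)) · (n⁻¹)) · ((n²)⁻¹)) · k²    [product of powers]
= (((n⁻¹ / n⁻²) · (n⁻¹)) · ((n²)⁻¹)) · k²    [power of a power]
= ((n · (n⁻¹)) · ((n²)⁻¹)) · k²    [quotient of powers]
= (n⁰ · ((n²)⁻¹)) · k²    [product of powers]
= (n⁰ · n⁻²) · k²    [power of a power]
= n⁻² · k²    [product of powers]
= k²n⁻²    [rearrange]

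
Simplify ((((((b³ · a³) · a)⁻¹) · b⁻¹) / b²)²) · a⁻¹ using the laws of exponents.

((((((b³ · a³) · a)⁻¹) · b⁻¹) / b²)²) · a⁻¹
= ((((((b³ · a³) · a)⁻¹) · b⁻¹)²) / ((b²)²)) · a⁻¹    [power of a quotient]
= ((((((b³ · a³) · a)⁻¹)²) · ((b⁻¹)²)) / ((b²)²)) · a⁻¹    [power of a product]
= (((((b³ · a³) · a)⁻²) · ((b⁻¹)²)) / ((b²)²)) · a⁻¹    [power of a power]
= (((((b³ · a³)⁻²) · (a⁻²)) · ((b⁻¹)²)) / ((b²)²)) · a⁻¹    [power of a product]
= ((((((b³)⁻²) · ((a³)⁻²)) · (a⁻²)) · ((b⁻¹)²)) / ((b²)²)) · a⁻¹    [power of a product]
= ((((b⁻⁶ · ((a³)⁻²)) · (a⁻²)) · ((b⁻¹)²)) / ((b²)²)) · a⁻¹    [power of a power]
= ((((b⁻⁶ · a⁻⁶) · (a⁻²)) · ((b⁻¹)²)) / ((b²)²)) · a⁻¹    [power of a power]
= ((((b⁻⁶ · a⁻⁶) · a⁻²) · b⁻²) / ((b²)²)) · a⁻¹    [power of a power]
= ((((b⁻⁶ · a⁻⁶) · a⁻²) · b⁻²) / b⁴) · a⁻¹    [power of a power]
= a⁻⁹·b⁻¹²    [quotient of powers; product of powers]

a⁻⁹·b⁻¹²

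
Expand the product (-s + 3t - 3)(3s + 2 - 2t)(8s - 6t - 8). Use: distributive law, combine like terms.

(-s + 3t - 3)(3s + 2 - 2t)(8s - 6t - 8)
= (-3s^2 - 2s + 2st + 9st + 6t - 6t^2 - 9s - 6 + 6t)(8s - 6t - 8)    [distributive law]
= (-3s^2 - 11s + 11st + 12t - 6t^2 - 6)(8s - 6t - 8)    [combine like terms]
= -24s^3 + 18s^2t + 24s^2 - 88s^2 + 66st + 88s + 88s^2t - 66st^2 - 88st + 96st - 72t^2 - 96t - 48st^2 + 36t^3 + 48t^2 - 48s + 36t + 48    [distributive law]
= -24s^3 + 106s^2t - 64s^2 + 74st + 40s - 114st^2 - 24t^2 - 60t + 36t^3 + 48    [combine like terms]

-24s^3 + 106s^2t - 64s^2 + 74st + 40s - 114st^2 - 24t^2 - 60t + 36t^3 + 48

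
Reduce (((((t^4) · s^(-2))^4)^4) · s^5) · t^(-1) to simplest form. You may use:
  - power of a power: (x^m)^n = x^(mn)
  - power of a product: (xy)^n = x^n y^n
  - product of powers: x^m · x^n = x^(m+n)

(((((t^4) · s^(-2))^4)^4) · s^5) · t^(-1)
= ((((t^4) · s^(-2))^16) · s^5) · t^(-1)    [power of a power]
= ((((t^4)^16) · ((s^(-2))^16)) · s^5) · t^(-1)    [power of a product]
= (((t^64) · ((s^(-2))^16)) · s^5) · t^(-1)    [power of a power]
= ((t^64 · s^(-32)) · s^5) · t^(-1)    [power of a power]
= s^(-27)t^63    [product of powers]

s^(-27)t^63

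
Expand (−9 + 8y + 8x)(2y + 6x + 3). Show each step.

6y − 30x − 27 + 16y^2 + 64xy + 48x^2

(−9 + 8y + 8x)(2y + 6x + 3)
= −18y − 54x − 27 + 16y^2 + 48xy + 24y + 16xy + 48x^2 + 24x    [distributive law]
= 6y − 30x − 27 + 16y^2 + 64xy + 48x^2    [combine like terms]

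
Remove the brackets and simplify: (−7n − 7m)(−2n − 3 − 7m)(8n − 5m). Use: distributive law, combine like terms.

(−7n − 7m)(−2n − 3 − 7m)(8n − 5m)
= (14n² + 21n + 49mn + 14mn + 21m + 49m²)(8n − 5m)    [distributive law]
= (14n² + 21n + 63mn + 21m + 49m²)(8n − 5m)    [combine like terms]
= 112n³ − 70mn² + 168n² − 105mn + 504mn² − 315m²n + 168mn − 105m² + 392m²n − 245m³    [distributive law]
= 112n³ + 434mn² + 168n² + 63mn + 77m²n − 105m² − 245m³    [combine like terms]

112n³ + 434mn² + 168n² + 63mn + 77m²n − 105m² − 245m³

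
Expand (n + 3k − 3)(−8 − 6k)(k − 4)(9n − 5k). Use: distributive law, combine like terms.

144kn^2 + 514k^2n + 288n^2 + 272kn − 54k^2n^2 − 132k^3n − 330k^3 − 240k^2 + 90k^4 − 864n + 480k

(n + 3k − 3)(−8 − 6k)(k − 4)(9n − 5k)
= (−8n − 6kn − 24k − 18k^2 + 24 + 18k)(k − 4)(9n − 5k)    [distributive law]
= (−8n − 6kn − 6k − 18k^2 + 24)(k − 4)(9n − 5k)    [combine like terms]
= (−8kn + 32n − 6k^2n + 24kn − 6k^2 + 24k − 18k^3 + 72k^2 + 24k − 96)(9n − 5k)    [distributive law]
= (16kn + 32n − 6k^2n + 66k^2 + 48k − 18k^3 − 96)(9n − 5k)    [combine like terms]
= 144kn^2 − 80k^2n + 288n^2 − 160kn − 54k^2n^2 + 30k^3n + 594k^2n − 330k^3 + 432kn − 240k^2 − 162k^3n + 90k^4 − 864n + 480k    [distributive law]
= 144kn^2 + 514k^2n + 288n^2 + 272kn − 54k^2n^2 − 132k^3n − 330k^3 − 240k^2 + 90k^4 − 864n + 480k    [combine like terms]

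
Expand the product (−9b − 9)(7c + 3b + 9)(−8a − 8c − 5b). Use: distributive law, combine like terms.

(−9b − 9)(7c + 3b + 9)(−8a − 8c − 5b)
= (−63bc − 27b² − 81b − 63c − 27b − 81)(−8a − 8c − 5b)    [distributive law]
= (−63bc − 27b² − 108b − 63c − 81)(−8a − 8c − 5b)    [combine like terms]
= 504abc + 504bc² + 315b²c + 216ab² + 216b²c + 135b³ + 864ab + 864bc + 540b² + 504ac + 504c² + 315bc + 648a + 648c + 405b    [distributive law]
= 504abc + 504bc² + 531b²c + 216ab² + 135b³ + 864ab + 1179bc + 540b² + 504ac + 504c² + 648a + 648c + 405b    [combine like terms]

504abc + 504bc² + 531b²c + 216ab² + 135b³ + 864ab + 1179bc + 540b² + 504ac + 504c² + 648a + 648c + 405b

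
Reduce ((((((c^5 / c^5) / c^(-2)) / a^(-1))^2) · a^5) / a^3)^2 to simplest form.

((((((c^5 / c^5) / c^(-2)) / a^(-1))^2) · a^5) / a^3)^2
= ((((((c^5 / c^5) / c^(-2)) / a^(-1))^2) · a^5)^2) / ((a^3)^2)    [power of a quotient]
= ((((((c^5 / c^5) / c^(-2)) / a^(-1))^2)^2) · ((a^5)^2)) / ((a^3)^2)    [power of a product]
= (((((c^5 / c^5) / c^(-2)) / a^(-1))^4) · ((a^5)^2)) / ((a^3)^2)    [power of a power]
= (((((c^5 / c^5) / c^(-2))^4) / ((a^(-1))^4)) · ((a^5)^2)) / ((a^3)^2)    [power of a quotient]
= (((((c^5 / c^5)^4) / ((c^(-2))^4)) / ((a^(-1))^4)) · ((a^5)^2)) / ((a^3)^2)    [power of a quotient]
= ((((((c^5)^4) / ((c^5)^4)) / ((c^(-2))^4)) / ((a^(-1))^4)) · ((a^5)^2)) / ((a^3)^2)    [power of a quotient]
= ((((c^20 / ((c^5)^4)) / ((c^(-2))^4)) / ((a^(-1))^4)) · ((a^5)^2)) / ((a^3)^2)    [power of a power]
= ((((c^20 / c^20) / ((c^(-2))^4)) / ((a^(-1))^4)) · ((a^5)^2)) / ((a^3)^2)    [power of a power]
= (((c^0 / ((c^(-2))^4)) / ((a^(-1))^4)) · ((a^5)^2)) / ((a^3)^2)    [quotient of powers]
= (((c^0 / c^(-8)) / ((a^(-1))^4)) · ((a^5)^2)) / ((a^3)^2)    [power of a power]
= ((c^8 / ((a^(-1))^4)) · ((a^5)^2)) / ((a^3)^2)    [quotient of powers]
= ((c^8 / a^(-4)) · ((a^5)^2)) / ((a^3)^2)    [power of a power]
= ((c^8 / a^(-4)) · a^10) / ((a^3)^2)    [power of a power]
= ((c^8 / a^(-4)) · a^10) / a^6    [power of a power]
= a^8c^8    [quotient of powers; product of powers]

a^8c^8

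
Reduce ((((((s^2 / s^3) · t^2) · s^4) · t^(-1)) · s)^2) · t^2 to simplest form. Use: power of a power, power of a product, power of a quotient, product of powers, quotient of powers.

((((((s^2 / s^3) · t^2) · s^4) · t^(-1)) · s)^2) · t^2
= ((((((s^2 / s^3) · t^2) · s^4) · t^(-1))^2) · (s^2)) · t^2    [power of a product]
= ((((((s^2 / s^3) · t^2) · s^4)^2) · ((t^(-1))^2)) · (s^2)) · t^2    [power of a product]
= ((((((s^2 / s^3) · t^2)^2) · ((s^4)^2)) · ((t^(-1))^2)) · (s^2)) · t^2    [power of a product]
= ((((((s^2 / s^3)^2) · ((t^2)^2)) · ((s^4)^2)) · ((t^(-1))^2)) · (s^2)) · t^2    [power of a product]
= (((((((s^2)^2) / ((s^3)^2)) · ((t^2)^2)) · ((s^4)^2)) · ((t^(-1))^2)) · (s^2)) · t^2    [power of a quotient]
= (((((s^4 / ((s^3)^2)) · ((t^2)^2)) · ((s^4)^2)) · ((t^(-1))^2)) · (s^2)) · t^2    [power of a power]
= (((((s^4 / s^6) · ((t^2)^2)) · ((s^4)^2)) · ((t^(-1))^2)) · (s^2)) · t^2    [power of a power]
= ((((s^(-2) · ((t^2)^2)) · ((s^4)^2)) · ((t^(-1))^2)) · (s^2)) · t^2    [quotient of powers]
= ((((s^(-2) · t^4) · ((s^4)^2)) · ((t^(-1))^2)) · (s^2)) · t^2    [power of a power]
= ((((s^(-2) · t^4) · s^8) · ((t^(-1))^2)) · (s^2)) · t^2    [power of a power]
= ((((s^(-2) · t^4) · s^8) · t^(-2)) · (s^2)) · t^2    [power of a power]
= s^8t^4    [product of powers]

s^8t^4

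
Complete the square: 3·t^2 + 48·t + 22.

3(t + 8)^2 − 170

3·t^2 + 48·t + 22
= 3(t^2 + 16·t) + 22    [factor out 3 from the t-terms]
= 3(t^2 + 16·t + 64 − 64) + 22    [add and subtract 64 inside the bracket]
= 3(t + 8)^2 − 192 + 22    [perfect-square identity]
= 3(t + 8)^2 − 170    [combine constants]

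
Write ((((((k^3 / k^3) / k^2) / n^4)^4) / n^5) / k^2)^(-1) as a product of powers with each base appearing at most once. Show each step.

k^10·n^21

((((((k^3 / k^3) / k^2) / n^4)^4) / n^5) / k^2)^(-1)
= ((((((k^3 / k^3) / k^2) / n^4)^4) / n^5)^(-1)) / ((k^2)^(-1))    [power of a quotient]
= ((((((k^3 / k^3) / k^2) / n^4)^4)^(-1)) / ((n^5)^(-1))) / ((k^2)^(-1))    [power of a quotient]
= (((((k^3 / k^3) / k^2) / n^4)^(-4)) / ((n^5)^(-1))) / ((k^2)^(-1))    [power of a power]
= (((((k^3 / k^3) / k^2)^(-4)) / ((n^4)^(-4))) / ((n^5)^(-1))) / ((k^2)^(-1))    [power of a quotient]
= (((((k^3 / k^3)^(-4)) / ((k^2)^(-4))) / ((n^4)^(-4))) / ((n^5)^(-1))) / ((k^2)^(-1))    [power of a quotient]
= ((((((k^3)^(-4)) / ((k^3)^(-4))) / ((k^2)^(-4))) / ((n^4)^(-4))) / ((n^5)^(-1))) / ((k^2)^(-1))    [power of a quotient]
= ((((k^(-12) / ((k^3)^(-4))) / ((k^2)^(-4))) / ((n^4)^(-4))) / ((n^5)^(-1))) / ((k^2)^(-1))    [power of a power]
= ((((k^(-12) / k^(-12)) / ((k^2)^(-4))) / ((n^4)^(-4))) / ((n^5)^(-1))) / ((k^2)^(-1))    [power of a power]
= (((k^0 / ((k^2)^(-4))) / ((n^4)^(-4))) / ((n^5)^(-1))) / ((k^2)^(-1))    [quotient of powers]
= (((k^0 / k^(-8)) / ((n^4)^(-4))) / ((n^5)^(-1))) / ((k^2)^(-1))    [power of a power]
= ((k^8 / ((n^4)^(-4))) / ((n^5)^(-1))) / ((k^2)^(-1))    [quotient of powers]
= ((k^8 / n^(-16)) / ((n^5)^(-1))) / ((k^2)^(-1))    [power of a power]
= ((k^8 / n^(-16)) / n^(-5)) / ((k^2)^(-1))    [power of a power]
= ((k^8 / n^(-16)) / n^(-5)) / k^(-2)    [power of a power]
= k^10·n^21    [quotient of powers; product of powers]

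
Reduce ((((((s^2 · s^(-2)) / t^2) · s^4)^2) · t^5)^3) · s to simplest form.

s^25·t^3

((((((s^2 · s^(-2)) / t^2) · s^4)^2) · t^5)^3) · s
= ((((((s^2 · s^(-2)) / t^2) · s^4)^2)^3) · ((t^5)^3)) · s    [power of a product]
= (((((s^2 · s^(-2)) / t^2) · s^4)^6) · ((t^5)^3)) · s    [power of a power]
= (((((s^2 · s^(-2)) / t^2)^6) · ((s^4)^6)) · ((t^5)^3)) · s    [power of a product]
= (((((s^2 · s^(-2))^6) / ((t^2)^6)) · ((s^4)^6)) · ((t^5)^3)) · s    [power of a quotient]
= ((((((s^2)^6) · ((s^(-2))^6)) / ((t^2)^6)) · ((s^4)^6)) · ((t^5)^3)) · s    [power of a product]
= ((((s^12 · ((s^(-2))^6)) / ((t^2)^6)) · ((s^4)^6)) · ((t^5)^3)) · s    [power of a power]
= ((((s^12 · s^(-12)) / ((t^2)^6)) · ((s^4)^6)) · ((t^5)^3)) · s    [power of a power]
= (((s^0 / ((t^2)^6)) · ((s^4)^6)) · ((t^5)^3)) · s    [product of powers]
= (((s^0 / t^12) · ((s^4)^6)) · ((t^5)^3)) · s    [power of a power]
= (((s^0 / t^12) · s^24) · ((t^5)^3)) · s    [power of a power]
= (((s^0 / t^12) · s^24) · t^15) · s    [power of a power]
= s^25·t^3    [quotient of powers; product of powers]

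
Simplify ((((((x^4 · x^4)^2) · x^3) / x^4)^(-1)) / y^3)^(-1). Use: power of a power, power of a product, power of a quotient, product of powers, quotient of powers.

((((((x^4 · x^4)^2) · x^3) / x^4)^(-1)) / y^3)^(-1)
= ((((((x^4 · x^4)^2) · x^3) / x^4)^(-1))^(-1)) / ((y^3)^(-1))    [power of a quotient]
= (((((x^4 · x^4)^2) · x^3) / x^4)^1) / ((y^3)^(-1))    [power of a power]
= (((((x^4 · x^4)^2) · x^3)^1) / ((x^4)^1)) / ((y^3)^(-1))    [power of a quotient]
= (((((x^4 · x^4)^2)^1) · ((x^3)^1)) / ((x^4)^1)) / ((y^3)^(-1))    [power of a product]
= ((((x^4 · x^4)^2) · ((x^3)^1)) / ((x^4)^1)) / ((y^3)^(-1))    [power of a power]
= (((((x^4)^2) · ((x^4)^2)) · ((x^3)^1)) / ((x^4)^1)) / ((y^3)^(-1))    [power of a product]
= (((x^8 · ((x^4)^2)) · ((x^3)^1)) / ((x^4)^1)) / ((y^3)^(-1))    [power of a power]
= (((x^8 · x^8) · ((x^3)^1)) / ((x^4)^1)) / ((y^3)^(-1))    [power of a power]
= ((x^16 · ((x^3)^1)) / ((x^4)^1)) / ((y^3)^(-1))    [product of powers]
= ((x^16 · x^3) / ((x^4)^1)) / ((y^3)^(-1))    [power of a power]
= (x^19 / ((x^4)^1)) / ((y^3)^(-1))    [product of powers]
= (x^19 / x^4) / ((y^3)^(-1))    [power of a power]
= x^15 / ((y^3)^(-1))    [quotient of powers]
= x^15 / y^(-3)    [power of a power]
= x^15·y^3    [quotient of powers]

x^15·y^3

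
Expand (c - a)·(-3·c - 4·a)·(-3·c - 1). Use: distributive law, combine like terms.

9·c^3 + 3·c^2 + 3·a·c^2 + a·c - 12·a^2·c - 4·a^2

(c - a)·(-3·c - 4·a)·(-3·c - 1)
= (-3·c^2 - 4·a·c + 3·a·c + 4·a^2)·(-3·c - 1)    [distributive law]
= (-3·c^2 - a·c + 4·a^2)·(-3·c - 1)    [combine like terms]
= 9·c^3 + 3·c^2 + 3·a·c^2 + a·c - 12·a^2·c - 4·a^2    [distributive law]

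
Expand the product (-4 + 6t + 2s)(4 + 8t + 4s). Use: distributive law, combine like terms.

(-4 + 6t + 2s)(4 + 8t + 4s)
= -16 - 32t - 16s + 24t + 48t^2 + 24st + 8s + 16st + 8s^2    [distributive law]
= -16 - 8t - 8s + 48t^2 + 40st + 8s^2    [combine like terms]

-16 - 8t - 8s + 48t^2 + 40st + 8s^2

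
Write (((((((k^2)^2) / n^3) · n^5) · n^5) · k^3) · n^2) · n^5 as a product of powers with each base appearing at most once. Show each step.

(((((((k^2)^2) / n^3) · n^5) · n^5) · k^3) · n^2) · n^5
= (((((k^4 / n^3) · n^5) · n^5) · k^3) · n^2) · n^5    [power of a power]
= k^7n^14    [quotient of powers; product of powers]

k^7n^14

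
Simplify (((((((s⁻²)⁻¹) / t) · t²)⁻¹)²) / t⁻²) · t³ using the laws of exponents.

s⁻⁴·t³

(((((((s⁻²)⁻¹) / t) · t²)⁻¹)²) / t⁻²) · t³
= ((((((s⁻²)⁻¹) / t) · t²)⁻²) / t⁻²) · t³    [power of a power]
= ((((((s⁻²)⁻¹) / t)⁻²) · ((t²)⁻²)) / t⁻²) · t³    [power of a product]
= ((((((s⁻²)⁻¹)⁻²) / (t⁻²)) · ((t²)⁻²)) / t⁻²) · t³    [power of a quotient]
= (((((s⁻²)²) / (t⁻²)) · ((t²)⁻²)) / t⁻²) · t³    [power of a power]
= (((s⁻⁴ / (t⁻²)) · ((t²)⁻²)) / t⁻²) · t³    [power of a power]
= (((s⁻⁴ / t⁻²) · t⁻⁴) / t⁻²) · t³    [power of a power]
= s⁻⁴·t³    [quotient of powers; product of powers]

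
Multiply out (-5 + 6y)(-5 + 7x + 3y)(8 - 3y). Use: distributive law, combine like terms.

(-5 + 6y)(-5 + 7x + 3y)(8 - 3y)
= (25 - 35x - 15y - 30y + 42xy + 18y^2)(8 - 3y)    [distributive law]
= (25 - 35x - 45y + 42xy + 18y^2)(8 - 3y)    [combine like terms]
= 200 - 75y - 280x + 105xy - 360y + 135y^2 + 336xy - 126xy^2 + 144y^2 - 54y^3    [distributive law]
= 200 - 435y - 280x + 441xy + 279y^2 - 126xy^2 - 54y^3    [combine like terms]

200 - 435y - 280x + 441xy + 279y^2 - 126xy^2 - 54y^3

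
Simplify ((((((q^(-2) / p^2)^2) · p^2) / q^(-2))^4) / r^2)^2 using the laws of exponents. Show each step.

p^(-16)q^(-16)r^(-4)

((((((q^(-2) / p^2)^2) · p^2) / q^(-2))^4) / r^2)^2
= ((((((q^(-2) / p^2)^2) · p^2) / q^(-2))^4)^2) / ((r^2)^2)    [power of a quotient]
= (((((q^(-2) / p^2)^2) · p^2) / q^(-2))^8) / ((r^2)^2)    [power of a power]
= (((((q^(-2) / p^2)^2) · p^2)^8) / ((q^(-2))^8)) / ((r^2)^2)    [power of a quotient]
= (((((q^(-2) / p^2)^2)^8) · ((p^2)^8)) / ((q^(-2))^8)) / ((r^2)^2)    [power of a product]
= ((((q^(-2) / p^2)^16) · ((p^2)^8)) / ((q^(-2))^8)) / ((r^2)^2)    [power of a power]
= (((((q^(-2))^16) / ((p^2)^16)) · ((p^2)^8)) / ((q^(-2))^8)) / ((r^2)^2)    [power of a quotient]
= (((q^(-32) / ((p^2)^16)) · ((p^2)^8)) / ((q^(-2))^8)) / ((r^2)^2)    [power of a power]
= (((q^(-32) / p^32) · ((p^2)^8)) / ((q^(-2))^8)) / ((r^2)^2)    [power of a power]
= (((q^(-32) / p^32) · p^16) / ((q^(-2))^8)) / ((r^2)^2)    [power of a power]
= (((q^(-32) / p^32) · p^16) / q^(-16)) / ((r^2)^2)    [power of a power]
= (((q^(-32) / p^32) · p^16) / q^(-16)) / r^4    [power of a power]
= p^(-16)q^(-16)r^(-4)    [quotient of powers]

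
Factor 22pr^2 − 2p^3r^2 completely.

22pr^2 − 2p^3r^2
= 2(11pr^2 − p^3r^2)    [factor out 2]
= 2pr^2(11 − p^2)    [factor out pr^2]

2pr^2(11 − p^2)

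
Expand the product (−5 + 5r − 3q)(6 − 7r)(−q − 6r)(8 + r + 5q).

(−5 + 5r − 3q)(6 − 7r)(−q − 6r)(8 + r + 5q)
= (−30 + 35r + 30r − 35r^2 − 18q + 21qr)(−q − 6r)(8 + r + 5q)    [distributive law]
= (−30 + 65r − 35r^2 − 18q + 21qr)(−q − 6r)(8 + r + 5q)    [combine like terms]
= (30q + 180r − 65qr − 390r^2 + 35qr^2 + 210r^3 + 18q^2 + 108qr − 21q^2r − 126qr^2)(8 + r + 5q)    [distributive law]
= (30q + 180r + 43qr − 390r^2 − 91qr^2 + 210r^3 + 18q^2 − 21q^2r)(8 + r + 5q)    [combine like terms]
= 240q + 30qr + 150q^2 + 1440r + 180r^2 + 900qr + 344qr + 43qr^2 + 215q^2r − 3120r^2 − 390r^3 − 1950qr^2 − 728qr^2 − 91qr^3 − 455q^2r^2 + 1680r^3 + 210r^4 + 1050qr^3 + 144q^2 + 18q^2r + 90q^3 − 168q^2r − 21q^2r^2 − 105q^3r    [distributive law]
= 240q + 1274qr + 294q^2 + 1440r − 2940r^2 − 2635qr^2 + 65q^2r + 1290r^3 + 959qr^3 − 476q^2r^2 + 210r^4 + 90q^3 − 105q^3r    [combine like terms]

240q + 1274qr + 294q^2 + 1440r − 2940r^2 − 2635qr^2 + 65q^2r + 1290r^3 + 959qr^3 − 476q^2r^2 + 210r^4 + 90q^3 − 105q^3r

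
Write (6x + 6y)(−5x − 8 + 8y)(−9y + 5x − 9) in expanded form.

(6x + 6y)(−5x − 8 + 8y)(−9y + 5x − 9)
= (−30x² − 48x + 48xy − 30xy − 48y + 48y²)(−9y + 5x − 9)    [distributive law]
= (−30x² − 48x + 18xy − 48y + 48y²)(−9y + 5x − 9)    [combine like terms]
= 270x²y − 150x³ + 270x² + 432xy − 240x² + 432x − 162xy² + 90x²y − 162xy + 432y² − 240xy + 432y − 432y³ + 240xy² − 432y²    [distributive law]
= 360x²y − 150x³ + 30x² + 30xy + 432x + 78xy² + 432y − 432y³    [combine like terms]

360x²y − 150x³ + 30x² + 30xy + 432x + 78xy² + 432y − 432y³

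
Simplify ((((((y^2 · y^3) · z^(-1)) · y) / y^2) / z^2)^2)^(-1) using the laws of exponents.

y^(-8)z^6

((((((y^2 · y^3) · z^(-1)) · y) / y^2) / z^2)^2)^(-1)
= (((((y^2 · y^3) · z^(-1)) · y) / y^2) / z^2)^(-2)    [power of a power]
= (((((y^2 · y^3) · z^(-1)) · y) / y^2)^(-2)) / ((z^2)^(-2))    [power of a quotient]
= (((((y^2 · y^3) · z^(-1)) · y)^(-2)) / ((y^2)^(-2))) / ((z^2)^(-2))    [power of a quotient]
= (((((y^2 · y^3) · z^(-1))^(-2)) · (y^(-2))) / ((y^2)^(-2))) / ((z^2)^(-2))    [power of a product]
= (((((y^2 · y^3)^(-2)) · ((z^(-1))^(-2))) · (y^(-2))) / ((y^2)^(-2))) / ((z^2)^(-2))    [power of a product]
= ((((((y^2)^(-2)) · ((y^3)^(-2))) · ((z^(-1))^(-2))) · (y^(-2))) / ((y^2)^(-2))) / ((z^2)^(-2))    [power of a product]
= ((((y^(-4) · ((y^3)^(-2))) · ((z^(-1))^(-2))) · (y^(-2))) / ((y^2)^(-2))) / ((z^2)^(-2))    [power of a power]
= ((((y^(-4) · y^(-6)) · ((z^(-1))^(-2))) · (y^(-2))) / ((y^2)^(-2))) / ((z^2)^(-2))    [power of a power]
= (((y^(-10) · ((z^(-1))^(-2))) · (y^(-2))) / ((y^2)^(-2))) / ((z^2)^(-2))    [product of powers]
= (((y^(-10) · z^2) · (y^(-2))) / ((y^2)^(-2))) / ((z^2)^(-2))    [power of a power]
= (((y^(-10) · z^2) · y^(-2)) / y^(-4)) / ((z^2)^(-2))    [power of a power]
= (((y^(-10) · z^2) · y^(-2)) / y^(-4)) / z^(-4)    [power of a power]
= y^(-8)z^6    [quotient of powers; product of powers]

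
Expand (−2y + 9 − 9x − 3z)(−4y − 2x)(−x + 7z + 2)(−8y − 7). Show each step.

64xy^3 − 872xy^2 − 448y^3z + 1432y^2z − 128y^3 + 464y^2 + 320x^2y^2 − 152x^2y − 2144xy^2z − 964xyz − 524xy + 1596yz + 504y − 378x^2 + 798xz + 252x + 144x^3y + 126x^3 − 960x^2yz − 840x^2z − 672y^2z^2 − 588yz^2 − 336xyz^2 − 294xz^2

(−2y + 9 − 9x − 3z)(−4y − 2x)(−x + 7z + 2)(−8y − 7)
= (8y^2 + 4xy − 36y − 18x + 36xy + 18x^2 + 12yz + 6xz)(−x + 7z + 2)(−8y − 7)    [distributive law]
= (8y^2 + 40xy − 36y − 18x + 18x^2 + 12yz + 6xz)(−x + 7z + 2)(−8y − 7)    [combine like terms]
= (−8xy^2 + 56y^2z + 16y^2 − 40x^2y + 280xyz + 80xy + 36xy − 252yz − 72y + 18x^2 − 126xz − 36x − 18x^3 + 126x^2z + 36x^2 − 12xyz + 84yz^2 + 24yz − 6x^2z + 42xz^2 + 12xz)(−8y − 7)    [distributive law]
= (−8xy^2 + 56y^2z + 16y^2 − 40x^2y + 268xyz + 116xy − 228yz − 72y + 54x^2 − 114xz − 36x − 18x^3 + 120x^2z + 84yz^2 + 42xz^2)(−8y − 7)    [combine like terms]
= 64xy^3 + 56xy^2 − 448y^3z − 392y^2z − 128y^3 − 112y^2 + 320x^2y^2 + 280x^2y − 2144xy^2z − 1876xyz − 928xy^2 − 812xy + 1824y^2z + 1596yz + 576y^2 + 504y − 432x^2y − 378x^2 + 912xyz + 798xz + 288xy + 252x + 144x^3y + 126x^3 − 960x^2yz − 840x^2z − 672y^2z^2 − 588yz^2 − 336xyz^2 − 294xz^2    [distributive law]
= 64xy^3 − 872xy^2 − 448y^3z + 1432y^2z − 128y^3 + 464y^2 + 320x^2y^2 − 152x^2y − 2144xy^2z − 964xyz − 524xy + 1596yz + 504y − 378x^2 + 798xz + 252x + 144x^3y + 126x^3 − 960x^2yz − 840x^2z − 672y^2z^2 − 588yz^2 − 336xyz^2 − 294xz^2    [combine like terms]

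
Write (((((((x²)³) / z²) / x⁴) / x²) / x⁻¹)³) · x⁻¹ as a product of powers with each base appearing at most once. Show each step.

(((((((x²)³) / z²) / x⁴) / x²) / x⁻¹)³) · x⁻¹
= (((((((x²)³) / z²) / x⁴) / x²)³) / ((x⁻¹)³)) · x⁻¹    [power of a quotient]
= (((((((x²)³) / z²) / x⁴)³) / ((x²)³)) / ((x⁻¹)³)) · x⁻¹    [power of a quotient]
= (((((((x²)³) / z²)³) / ((x⁴)³)) / ((x²)³)) / ((x⁻¹)³)) · x⁻¹    [power of a quotient]
= (((((((x²)³)³) / ((z²)³)) / ((x⁴)³)) / ((x²)³)) / ((x⁻¹)³)) · x⁻¹    [power of a quotient]
= ((((((x²)⁹) / ((z²)³)) / ((x⁴)³)) / ((x²)³)) / ((x⁻¹)³)) · x⁻¹    [power of a power]
= ((((x¹⁸ / ((z²)³)) / ((x⁴)³)) / ((x²)³)) / ((x⁻¹)³)) · x⁻¹    [power of a power]
= ((((x¹⁸ / z⁶) / ((x⁴)³)) / ((x²)³)) / ((x⁻¹)³)) · x⁻¹    [power of a power]
= ((((x¹⁸ / z⁶) / x¹²) / ((x²)³)) / ((x⁻¹)³)) · x⁻¹    [power of a power]
= ((((x¹⁸ / z⁶) / x¹²) / x⁶) / ((x⁻¹)³)) · x⁻¹    [power of a power]
= ((((x¹⁸ / z⁶) / x¹²) / x⁶) / x⁻³) · x⁻¹    [power of a power]
= x²z⁻⁶    [quotient of powers; product of powers]

x²z⁻⁶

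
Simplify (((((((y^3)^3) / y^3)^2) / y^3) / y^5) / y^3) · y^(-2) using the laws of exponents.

y^(-1)

(((((((y^3)^3) / y^3)^2) / y^3) / y^5) / y^3) · y^(-2)
= (((((((y^3)^3)^2) / ((y^3)^2)) / y^3) / y^5) / y^3) · y^(-2)    [power of a quotient]
= ((((((y^3)^6) / ((y^3)^2)) / y^3) / y^5) / y^3) · y^(-2)    [power of a power]
= ((((y^18 / ((y^3)^2)) / y^3) / y^5) / y^3) · y^(-2)    [power of a power]
= ((((y^18 / y^6) / y^3) / y^5) / y^3) · y^(-2)    [power of a power]
= (((y^12 / y^3) / y^5) / y^3) · y^(-2)    [quotient of powers]
= ((y^9 / y^5) / y^3) · y^(-2)    [quotient of powers]
= (y^4 / y^3) · y^(-2)    [quotient of powers]
= y · y^(-2)    [quotient of powers]
= y^(-1)    [product of powers]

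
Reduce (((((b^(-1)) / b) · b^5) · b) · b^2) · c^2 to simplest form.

(((((b^(-1)) / b) · b^5) · b) · b^2) · c^2
= (((b^(-2) · b^5) · b) · b^2) · c^2    [quotient of powers]
= ((b^3 · b) · b^2) · c^2    [product of powers]
= (b^4 · b^2) · c^2    [product of powers]
= b^6 · c^2    [product of powers]
= b^6c^2    [rearrange]

b^6c^2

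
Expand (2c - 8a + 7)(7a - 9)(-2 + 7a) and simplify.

-154ac + 98a^2c + 36c + 959a^2 - 392a^3 - 683a + 126

(2c - 8a + 7)(7a - 9)(-2 + 7a)
= (14ac - 18c - 56a^2 + 72a + 49a - 63)(-2 + 7a)    [distributive law]
= (14ac - 18c - 56a^2 + 121a - 63)(-2 + 7a)    [combine like terms]
= -28ac + 98a^2c + 36c - 126ac + 112a^2 - 392a^3 - 242a + 847a^2 + 126 - 441a    [distributive law]
= -154ac + 98a^2c + 36c + 959a^2 - 392a^3 - 683a + 126    [combine like terms]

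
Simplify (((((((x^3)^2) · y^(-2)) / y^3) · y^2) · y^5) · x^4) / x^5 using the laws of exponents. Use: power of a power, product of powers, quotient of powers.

x^5y^2

(((((((x^3)^2) · y^(-2)) / y^3) · y^2) · y^5) · x^4) / x^5
= (((((x^6 · y^(-2)) / y^3) · y^2) · y^5) · x^4) / x^5    [power of a power]
= x^5y^2    [quotient of powers; product of powers]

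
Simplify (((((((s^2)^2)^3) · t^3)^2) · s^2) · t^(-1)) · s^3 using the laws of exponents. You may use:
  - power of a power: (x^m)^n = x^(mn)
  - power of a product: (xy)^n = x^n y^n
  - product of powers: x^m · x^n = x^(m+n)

(((((((s^2)^2)^3) · t^3)^2) · s^2) · t^(-1)) · s^3
= (((((((s^2)^2)^3)^2) · ((t^3)^2)) · s^2) · t^(-1)) · s^3    [power of a product]
= ((((((s^2)^2)^6) · ((t^3)^2)) · s^2) · t^(-1)) · s^3    [power of a power]
= (((((s^2)^12) · ((t^3)^2)) · s^2) · t^(-1)) · s^3    [power of a power]
= (((s^24 · ((t^3)^2)) · s^2) · t^(-1)) · s^3    [power of a power]
= (((s^24 · t^6) · s^2) · t^(-1)) · s^3    [power of a power]
= s^29t^5    [product of powers]

s^29t^5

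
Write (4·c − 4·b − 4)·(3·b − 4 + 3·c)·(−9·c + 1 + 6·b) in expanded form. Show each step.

(4·c − 4·b − 4)·(3·b − 4 + 3·c)·(−9·c + 1 + 6·b)
= (12·b·c − 16·c + 12·c² − 12·b² + 16·b − 12·b·c − 12·b + 16 − 12·c)·(−9·c + 1 + 6·b)    [distributive law]
= (−28·c + 12·c² − 12·b² + 4·b + 16)·(−9·c + 1 + 6·b)    [combine like terms]
= 252·c² − 28·c − 168·b·c − 108·c³ + 12·c² + 72·b·c² + 108·b²·c − 12·b² − 72·b³ − 36·b·c + 4·b + 24·b² − 144·c + 16 + 96·b    [distributive law]
= 264·c² − 172·c − 204·b·c − 108·c³ + 72·b·c² + 108·b²·c + 12·b² − 72·b³ + 100·b + 16    [combine like terms]

264·c² − 172·c − 204·b·c − 108·c³ + 72·b·c² + 108·b²·c + 12·b² − 72·b³ + 100·b + 16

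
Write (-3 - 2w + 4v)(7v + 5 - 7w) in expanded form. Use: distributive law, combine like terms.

(-3 - 2w + 4v)(7v + 5 - 7w)
= -21v - 15 + 21w - 14vw - 10w + 14w^2 + 28v^2 + 20v - 28vw    [distributive law]
= -v - 15 + 11w - 42vw + 14w^2 + 28v^2    [combine like terms]

-v - 15 + 11w - 42vw + 14w^2 + 28v^2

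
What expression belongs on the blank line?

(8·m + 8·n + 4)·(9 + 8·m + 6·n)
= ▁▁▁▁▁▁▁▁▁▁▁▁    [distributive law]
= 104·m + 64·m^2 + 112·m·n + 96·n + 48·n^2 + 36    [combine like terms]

After distributive law, the bracketed line is:

72·m + 64·m^2 + 48·m·n + 72·n + 64·m·n + 48·n^2 + 36 + 32·m + 24·n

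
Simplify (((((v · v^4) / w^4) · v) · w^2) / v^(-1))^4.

(((((v · v^4) / w^4) · v) · w^2) / v^(-1))^4
= (((((v · v^4) / w^4) · v) · w^2)^4) / ((v^(-1))^4)    [power of a quotient]
= (((((v · v^4) / w^4) · v)^4) · ((w^2)^4)) / ((v^(-1))^4)    [power of a product]
= (((((v · v^4) / w^4)^4) · (v^4)) · ((w^2)^4)) / ((v^(-1))^4)    [power of a product]
= (((((v · v^4)^4) / ((w^4)^4)) · (v^4)) · ((w^2)^4)) / ((v^(-1))^4)    [power of a quotient]
= (((((v^4) · ((v^4)^4)) / ((w^4)^4)) · (v^4)) · ((w^2)^4)) / ((v^(-1))^4)    [power of a product]
= ((((v^4 · v^16) / ((w^4)^4)) · (v^4)) · ((w^2)^4)) / ((v^(-1))^4)    [power of a power]
= (((v^20 / ((w^4)^4)) · (v^4)) · ((w^2)^4)) / ((v^(-1))^4)    [product of powers]
= (((v^20 / w^16) · (v^4)) · ((w^2)^4)) / ((v^(-1))^4)    [power of a power]
= (((v^20 / w^16) · v^4) · w^8) / ((v^(-1))^4)    [power of a power]
= (((v^20 / w^16) · v^4) · w^8) / v^(-4)    [power of a power]
= v^28w^(-8)    [quotient of powers; product of powers]

v^28w^(-8)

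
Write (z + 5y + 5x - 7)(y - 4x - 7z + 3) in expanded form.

(z + 5y + 5x - 7)(y - 4x - 7z + 3)
= yz - 4xz - 7z² + 3z + 5y² - 20xy - 35yz + 15y + 5xy - 20x² - 35xz + 15x - 7y + 28x + 49z - 21    [distributive law]
= -34yz - 39xz - 7z² + 52z + 5y² - 15xy + 8y - 20x² + 43x - 21    [combine like terms]

-34yz - 39xz - 7z² + 52z + 5y² - 15xy + 8y - 20x² + 43x - 21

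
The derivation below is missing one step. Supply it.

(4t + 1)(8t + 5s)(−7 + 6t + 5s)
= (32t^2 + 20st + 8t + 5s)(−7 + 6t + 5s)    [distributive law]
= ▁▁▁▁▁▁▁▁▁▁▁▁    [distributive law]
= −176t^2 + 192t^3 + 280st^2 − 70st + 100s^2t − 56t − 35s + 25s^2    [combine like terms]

After distributive law, the bracketed line is:

−224t^2 + 192t^3 + 160st^2 − 140st + 120st^2 + 100s^2t − 56t + 48t^2 + 40st − 35s + 30st + 25s^2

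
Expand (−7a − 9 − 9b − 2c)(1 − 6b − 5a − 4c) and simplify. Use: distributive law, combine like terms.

(−7a − 9 − 9b − 2c)(1 − 6b − 5a − 4c)
= −7a + 42ab + 35a^2 + 28ac − 9 + 54b + 45a + 36c − 9b + 54b^2 + 45ab + 36bc − 2c + 12bc + 10ac + 8c^2    [distributive law]
= 38a + 87ab + 35a^2 + 38ac − 9 + 45b + 34c + 54b^2 + 48bc + 8c^2    [combine like terms]

38a + 87ab + 35a^2 + 38ac − 9 + 45b + 34c + 54b^2 + 48bc + 8c^2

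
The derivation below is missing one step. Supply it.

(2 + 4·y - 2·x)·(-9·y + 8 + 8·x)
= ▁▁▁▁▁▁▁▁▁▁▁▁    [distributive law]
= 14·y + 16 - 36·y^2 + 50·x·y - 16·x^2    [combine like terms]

Applying distributive law to the line above:

-18·y + 16 + 16·x - 36·y^2 + 32·y + 32·x·y + 18·x·y - 16·x - 16·x^2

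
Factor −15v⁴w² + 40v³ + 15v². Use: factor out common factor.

5v²(−3v²w² + 8v + 3)

−15v⁴w² + 40v³ + 15v²
= 5(−3v⁴w² + 8v³ + 3v²)    [factor out 5]
= 5v²(−3v²w² + 8v + 3)    [factor out v²]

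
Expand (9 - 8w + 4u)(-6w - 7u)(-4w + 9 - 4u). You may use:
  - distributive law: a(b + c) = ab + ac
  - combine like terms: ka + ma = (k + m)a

648w^2 - 486w + 756uw - 567u - 192w^3 - 320uw^2 - 16u^2w + 112u^3

(9 - 8w + 4u)(-6w - 7u)(-4w + 9 - 4u)
= (-54w - 63u + 48w^2 + 56uw - 24uw - 28u^2)(-4w + 9 - 4u)    [distributive law]
= (-54w - 63u + 48w^2 + 32uw - 28u^2)(-4w + 9 - 4u)    [combine like terms]
= 216w^2 - 486w + 216uw + 252uw - 567u + 252u^2 - 192w^3 + 432w^2 - 192uw^2 - 128uw^2 + 288uw - 128u^2w + 112u^2w - 252u^2 + 112u^3    [distributive law]
= 648w^2 - 486w + 756uw - 567u - 192w^3 - 320uw^2 - 16u^2w + 112u^3    [combine like terms]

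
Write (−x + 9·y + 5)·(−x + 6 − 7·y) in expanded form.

(−x + 9·y + 5)·(−x + 6 − 7·y)
= x² − 6·x + 7·x·y − 9·x·y + 54·y − 63·y² − 5·x + 30 − 35·y    [distributive law]
= x² − 11·x − 2·x·y + 19·y − 63·y² + 30    [combine like terms]

x² − 11·x − 2·x·y + 19·y − 63·y² + 30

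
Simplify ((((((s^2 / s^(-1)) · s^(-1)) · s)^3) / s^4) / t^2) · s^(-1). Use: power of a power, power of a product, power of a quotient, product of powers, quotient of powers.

((((((s^2 / s^(-1)) · s^(-1)) · s)^3) / s^4) / t^2) · s^(-1)
= ((((((s^2 / s^(-1)) · s^(-1))^3) · (s^3)) / s^4) / t^2) · s^(-1)    [power of a product]
= ((((((s^2 / s^(-1))^3) · ((s^(-1))^3)) · (s^3)) / s^4) / t^2) · s^(-1)    [power of a product]
= (((((((s^2)^3) / ((s^(-1))^3)) · ((s^(-1))^3)) · (s^3)) / s^4) / t^2) · s^(-1)    [power of a quotient]
= (((((s^6 / ((s^(-1))^3)) · ((s^(-1))^3)) · (s^3)) / s^4) / t^2) · s^(-1)    [power of a power]
= (((((s^6 / s^(-3)) · ((s^(-1))^3)) · (s^3)) / s^4) / t^2) · s^(-1)    [power of a power]
= ((((s^9 · ((s^(-1))^3)) · (s^3)) / s^4) / t^2) · s^(-1)    [quotient of powers]
= ((((s^9 · s^(-3)) · (s^3)) / s^4) / t^2) · s^(-1)    [power of a power]
= (((s^6 · (s^3)) / s^4) / t^2) · s^(-1)    [product of powers]
= ((s^9 / s^4) / t^2) · s^(-1)    [product of powers]
= (s^5 / t^2) · s^(-1)    [quotient of powers]
= s^4t^(-2)    [quotient of powers; product of powers]

s^4t^(-2)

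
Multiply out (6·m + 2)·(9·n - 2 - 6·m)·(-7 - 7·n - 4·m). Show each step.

(6·m + 2)·(9·n - 2 - 6·m)·(-7 - 7·n - 4·m)
= (54·m·n - 12·m - 36·m² + 18·n - 4 - 12·m)·(-7 - 7·n - 4·m)    [distributive law]
= (54·m·n - 24·m - 36·m² + 18·n - 4)·(-7 - 7·n - 4·m)    [combine like terms]
= -378·m·n - 378·m·n² - 216·m²·n + 168·m + 168·m·n + 96·m² + 252·m² + 252·m²·n + 144·m³ - 126·n - 126·n² - 72·m·n + 28 + 28·n + 16·m    [distributive law]
= -282·m·n - 378·m·n² + 36·m²·n + 184·m + 348·m² + 144·m³ - 98·n - 126·n² + 28    [combine like terms]

-282·m·n - 378·m·n² + 36·m²·n + 184·m + 348·m² + 144·m³ - 98·n - 126·n² + 28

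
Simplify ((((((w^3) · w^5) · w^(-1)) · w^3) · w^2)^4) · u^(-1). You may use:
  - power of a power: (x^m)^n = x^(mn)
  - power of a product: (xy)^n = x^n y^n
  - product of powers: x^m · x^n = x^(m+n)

((((((w^3) · w^5) · w^(-1)) · w^3) · w^2)^4) · u^(-1)
= ((((((w^3) · w^5) · w^(-1)) · w^3)^4) · ((w^2)^4)) · u^(-1)    [power of a product]
= ((((((w^3) · w^5) · w^(-1))^4) · ((w^3)^4)) · ((w^2)^4)) · u^(-1)    [power of a product]
= ((((((w^3) · w^5)^4) · ((w^(-1))^4)) · ((w^3)^4)) · ((w^2)^4)) · u^(-1)    [power of a product]
= ((((((w^3)^4) · ((w^5)^4)) · ((w^(-1))^4)) · ((w^3)^4)) · ((w^2)^4)) · u^(-1)    [power of a product]
= (((((w^12) · ((w^5)^4)) · ((w^(-1))^4)) · ((w^3)^4)) · ((w^2)^4)) · u^(-1)    [power of a power]
= ((((w^12 · w^20) · ((w^(-1))^4)) · ((w^3)^4)) · ((w^2)^4)) · u^(-1)    [power of a power]
= (((w^32 · ((w^(-1))^4)) · ((w^3)^4)) · ((w^2)^4)) · u^(-1)    [product of powers]
= (((w^32 · w^(-4)) · ((w^3)^4)) · ((w^2)^4)) · u^(-1)    [power of a power]
= ((w^28 · ((w^3)^4)) · ((w^2)^4)) · u^(-1)    [product of powers]
= ((w^28 · w^12) · ((w^2)^4)) · u^(-1)    [power of a power]
= (w^40 · ((w^2)^4)) · u^(-1)    [product of powers]
= (w^40 · w^8) · u^(-1)    [power of a power]
= w^48 · u^(-1)    [product of powers]
= u^(-1)·w^48    [rearrange]

u^(-1)·w^48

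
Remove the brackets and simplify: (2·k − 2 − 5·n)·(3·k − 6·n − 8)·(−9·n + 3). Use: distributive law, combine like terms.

−54·k²·n + 18·k² + 243·k·n² + 117·k·n − 66·k − 378·n² + 12·n + 48 − 270·n³

(2·k − 2 − 5·n)·(3·k − 6·n − 8)·(−9·n + 3)
= (6·k² − 12·k·n − 16·k − 6·k + 12·n + 16 − 15·k·n + 30·n² + 40·n)·(−9·n + 3)    [distributive law]
= (6·k² − 27·k·n − 22·k + 52·n + 16 + 30·n²)·(−9·n + 3)    [combine like terms]
= −54·k²·n + 18·k² + 243·k·n² − 81·k·n + 198·k·n − 66·k − 468·n² + 156·n − 144·n + 48 − 270·n³ + 90·n²    [distributive law]
= −54·k²·n + 18·k² + 243·k·n² + 117·k·n − 66·k − 378·n² + 12·n + 48 − 270·n³    [combine like terms]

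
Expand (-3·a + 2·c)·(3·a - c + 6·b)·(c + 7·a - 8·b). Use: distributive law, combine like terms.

(-3·a + 2·c)·(3·a - c + 6·b)·(c + 7·a - 8·b)
= (-9·a^2 + 3·a·c - 18·a·b + 6·a·c - 2·c^2 + 12·b·c)·(c + 7·a - 8·b)    [distributive law]
= (-9·a^2 + 9·a·c - 18·a·b - 2·c^2 + 12·b·c)·(c + 7·a - 8·b)    [combine like terms]
= -9·a^2·c - 63·a^3 + 72·a^2·b + 9·a·c^2 + 63·a^2·c - 72·a·b·c - 18·a·b·c - 126·a^2·b + 144·a·b^2 - 2·c^3 - 14·a·c^2 + 16·b·c^2 + 12·b·c^2 + 84·a·b·c - 96·b^2·c    [distributive law]
= 54·a^2·c - 63·a^3 - 54·a^2·b - 5·a·c^2 - 6·a·b·c + 144·a·b^2 - 2·c^3 + 28·b·c^2 - 96·b^2·c    [combine like terms]

54·a^2·c - 63·a^3 - 54·a^2·b - 5·a·c^2 - 6·a·b·c + 144·a·b^2 - 2·c^3 + 28·b·c^2 - 96·b^2·c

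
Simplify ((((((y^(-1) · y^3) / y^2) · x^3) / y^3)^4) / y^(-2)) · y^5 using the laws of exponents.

((((((y^(-1) · y^3) / y^2) · x^3) / y^3)^4) / y^(-2)) · y^5
= ((((((y^(-1) · y^3) / y^2) · x^3)^4) / ((y^3)^4)) / y^(-2)) · y^5    [power of a quotient]
= ((((((y^(-1) · y^3) / y^2)^4) · ((x^3)^4)) / ((y^3)^4)) / y^(-2)) · y^5    [power of a product]
= ((((((y^(-1) · y^3)^4) / ((y^2)^4)) · ((x^3)^4)) / ((y^3)^4)) / y^(-2)) · y^5    [power of a quotient]
= (((((((y^(-1))^4) · ((y^3)^4)) / ((y^2)^4)) · ((x^3)^4)) / ((y^3)^4)) / y^(-2)) · y^5    [power of a product]
= (((((y^(-4) · ((y^3)^4)) / ((y^2)^4)) · ((x^3)^4)) / ((y^3)^4)) / y^(-2)) · y^5    [power of a power]
= (((((y^(-4) · y^12) / ((y^2)^4)) · ((x^3)^4)) / ((y^3)^4)) / y^(-2)) · y^5    [power of a power]
= ((((y^8 / ((y^2)^4)) · ((x^3)^4)) / ((y^3)^4)) / y^(-2)) · y^5    [product of powers]
= ((((y^8 / y^8) · ((x^3)^4)) / ((y^3)^4)) / y^(-2)) · y^5    [power of a power]
= (((y^0 · ((x^3)^4)) / ((y^3)^4)) / y^(-2)) · y^5    [quotient of powers]
= (((y^0 · x^12) / ((y^3)^4)) / y^(-2)) · y^5    [power of a power]
= (((y^0 · x^12) / y^12) / y^(-2)) · y^5    [power of a power]
= x^12y^(-5)    [quotient of powers; product of powers]

x^12y^(-5)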